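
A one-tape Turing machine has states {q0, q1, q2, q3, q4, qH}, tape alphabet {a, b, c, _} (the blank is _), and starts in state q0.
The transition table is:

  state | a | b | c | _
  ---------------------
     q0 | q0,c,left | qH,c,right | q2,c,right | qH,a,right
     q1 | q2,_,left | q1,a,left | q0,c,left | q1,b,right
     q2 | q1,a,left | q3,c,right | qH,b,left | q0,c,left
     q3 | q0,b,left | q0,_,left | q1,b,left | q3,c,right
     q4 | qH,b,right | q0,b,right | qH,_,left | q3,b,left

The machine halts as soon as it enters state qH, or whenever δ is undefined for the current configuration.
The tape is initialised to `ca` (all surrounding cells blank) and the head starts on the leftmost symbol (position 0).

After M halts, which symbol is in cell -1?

state=q0 head=0 tape=_[c]a   (q0,c)→(q2,c,right)
state=q2 head=1 tape=_c[a]   (q2,a)→(q1,a,left)
state=q1 head=0 tape=_[c]a   (q1,c)→(q0,c,left)
state=q0 head=-1 tape=[_]ca   (q0,_)→(qH,a,right)
state=qH head=0 tape=a[c]a
Cell -1 holds a when M halts.

a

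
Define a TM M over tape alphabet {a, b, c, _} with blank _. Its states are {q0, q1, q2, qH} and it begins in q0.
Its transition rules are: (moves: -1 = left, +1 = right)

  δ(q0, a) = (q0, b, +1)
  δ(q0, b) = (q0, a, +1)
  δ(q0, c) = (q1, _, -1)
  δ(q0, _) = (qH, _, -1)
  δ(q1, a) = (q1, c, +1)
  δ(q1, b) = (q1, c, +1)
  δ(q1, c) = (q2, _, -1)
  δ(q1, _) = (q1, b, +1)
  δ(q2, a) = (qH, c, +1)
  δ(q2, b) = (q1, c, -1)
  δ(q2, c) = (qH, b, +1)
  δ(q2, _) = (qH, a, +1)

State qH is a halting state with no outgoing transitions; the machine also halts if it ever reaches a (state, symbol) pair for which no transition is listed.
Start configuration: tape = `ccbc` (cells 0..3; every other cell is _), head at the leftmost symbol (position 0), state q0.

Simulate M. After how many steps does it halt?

state=q0 head=0 tape=_[c]cbc   (q0,c)→(q1,_,-1)
state=q1 head=-1 tape=[_]_cbc   (q1,_)→(q1,b,+1)
state=q1 head=0 tape=b[_]cbc   (q1,_)→(q1,b,+1)
state=q1 head=1 tape=bb[c]bc   (q1,c)→(q2,_,-1)
state=q2 head=0 tape=b[b]_bc   (q2,b)→(q1,c,-1)
state=q1 head=-1 tape=[b]c_bc   (q1,b)→(q1,c,+1)
state=q1 head=0 tape=c[c]_bc   (q1,c)→(q2,_,-1)
state=q2 head=-1 tape=[c]__bc   (q2,c)→(qH,b,+1)
state=qH head=0 tape=b[_]_bc
M halts after 8 transitions.

8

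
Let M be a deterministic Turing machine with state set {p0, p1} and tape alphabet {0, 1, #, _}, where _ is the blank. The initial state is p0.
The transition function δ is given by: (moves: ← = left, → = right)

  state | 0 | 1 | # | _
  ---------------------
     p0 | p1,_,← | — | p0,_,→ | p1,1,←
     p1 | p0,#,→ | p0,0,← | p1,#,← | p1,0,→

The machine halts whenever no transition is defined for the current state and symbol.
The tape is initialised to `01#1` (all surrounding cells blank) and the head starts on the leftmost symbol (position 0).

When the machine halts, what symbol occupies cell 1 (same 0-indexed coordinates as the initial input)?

state=p0 head=0 tape=__[0]1#1   (p0,0)→(p1,_,←)
state=p1 head=-1 tape=_[_]_1#1   (p1,_)→(p1,0,→)
state=p1 head=0 tape=_0[_]1#1   (p1,_)→(p1,0,→)
state=p1 head=1 tape=_00[1]#1   (p1,1)→(p0,0,←)
state=p0 head=0 tape=_0[0]0#1   (p0,0)→(p1,_,←)
state=p1 head=-1 tape=_[0]_0#1   (p1,0)→(p0,#,→)
state=p0 head=0 tape=_#[_]0#1   (p0,_)→(p1,1,←)
state=p1 head=-1 tape=_[#]10#1   (p1,#)→(p1,#,←)
state=p1 head=-2 tape=[_]#10#1   (p1,_)→(p1,0,→)
state=p1 head=-1 tape=0[#]10#1   (p1,#)→(p1,#,←)
state=p1 head=-2 tape=[0]#10#1   (p1,0)→(p0,#,→)
state=p0 head=-1 tape=#[#]10#1   (p0,#)→(p0,_,→)
state=p0 head=0 tape=#_[1]0#1
Cell 1 holds 0 when M halts.

0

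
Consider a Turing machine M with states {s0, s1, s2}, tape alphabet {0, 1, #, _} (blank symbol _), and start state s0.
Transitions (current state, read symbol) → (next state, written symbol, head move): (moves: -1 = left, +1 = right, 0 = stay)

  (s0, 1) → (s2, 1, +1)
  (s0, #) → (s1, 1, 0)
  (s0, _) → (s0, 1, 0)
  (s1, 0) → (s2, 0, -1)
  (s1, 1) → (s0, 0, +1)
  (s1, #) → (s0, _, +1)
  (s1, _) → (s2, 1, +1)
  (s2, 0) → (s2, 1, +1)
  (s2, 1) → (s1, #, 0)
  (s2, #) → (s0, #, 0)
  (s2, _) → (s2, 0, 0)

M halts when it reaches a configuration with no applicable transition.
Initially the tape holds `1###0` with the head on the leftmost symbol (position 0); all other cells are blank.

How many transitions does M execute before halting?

s0 | [1]###0   read 1 → write 1, move +1, go to s2
s2 | 1[#]##0   read # → write #, move 0, go to s0
s0 | 1[#]##0   read # → write 1, move 0, go to s1
s1 | 1[1]##0   read 1 → write 0, move +1, go to s0
s0 | 10[#]#0   read # → write 1, move 0, go to s1
s1 | 10[1]#0   read 1 → write 0, move +1, go to s0
s0 | 100[#]0   read # → write 1, move 0, go to s1
s1 | 100[1]0   read 1 → write 0, move +1, go to s0
s0 | 1000[0]
M halts after 8 transitions.

8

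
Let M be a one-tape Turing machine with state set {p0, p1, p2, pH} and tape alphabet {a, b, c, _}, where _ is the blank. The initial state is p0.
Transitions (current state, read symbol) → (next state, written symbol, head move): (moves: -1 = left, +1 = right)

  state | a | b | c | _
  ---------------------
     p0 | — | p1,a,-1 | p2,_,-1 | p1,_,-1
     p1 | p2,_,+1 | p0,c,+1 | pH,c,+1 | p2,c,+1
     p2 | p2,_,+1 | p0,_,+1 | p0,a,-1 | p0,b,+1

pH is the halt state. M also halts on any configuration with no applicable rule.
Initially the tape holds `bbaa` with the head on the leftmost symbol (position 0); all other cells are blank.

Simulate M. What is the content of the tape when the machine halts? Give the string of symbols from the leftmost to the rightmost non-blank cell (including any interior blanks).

p0 | _[b]baa   read b → write a, move -1, go to p1
p1 | [_]abaa   read _ → write c, move +1, go to p2
p2 | c[a]baa   read a → write _, move +1, go to p2
p2 | c_[b]aa   read b → write _, move +1, go to p0
p0 | c__[a]a
The non-blank tape span at halt is c__aa.

c__aa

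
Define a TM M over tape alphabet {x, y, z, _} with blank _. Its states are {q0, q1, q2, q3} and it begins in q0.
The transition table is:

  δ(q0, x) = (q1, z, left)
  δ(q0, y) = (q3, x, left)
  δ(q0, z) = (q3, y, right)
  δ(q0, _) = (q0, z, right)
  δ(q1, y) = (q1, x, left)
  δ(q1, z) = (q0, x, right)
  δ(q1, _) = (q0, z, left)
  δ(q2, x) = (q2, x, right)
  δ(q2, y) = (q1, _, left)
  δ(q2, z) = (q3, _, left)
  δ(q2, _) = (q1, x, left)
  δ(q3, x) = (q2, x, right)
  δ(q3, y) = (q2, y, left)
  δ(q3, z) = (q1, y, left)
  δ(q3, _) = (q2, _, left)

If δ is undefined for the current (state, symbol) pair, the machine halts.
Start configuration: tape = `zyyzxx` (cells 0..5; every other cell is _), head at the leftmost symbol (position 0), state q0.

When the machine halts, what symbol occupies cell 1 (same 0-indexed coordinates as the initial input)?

x

state=q0 head=0 tape=__[z]yyzxx   (q0,z)→(q3,y,right)
state=q3 head=1 tape=__y[y]yzxx   (q3,y)→(q2,y,left)
state=q2 head=0 tape=__[y]yyzxx   (q2,y)→(q1,_,left)
state=q1 head=-1 tape=_[_]_yyzxx   (q1,_)→(q0,z,left)
state=q0 head=-2 tape=[_]z_yyzxx   (q0,_)→(q0,z,right)
state=q0 head=-1 tape=z[z]_yyzxx   (q0,z)→(q3,y,right)
state=q3 head=0 tape=zy[_]yyzxx   (q3,_)→(q2,_,left)
state=q2 head=-1 tape=z[y]_yyzxx   (q2,y)→(q1,_,left)
state=q1 head=-2 tape=[z]__yyzxx   (q1,z)→(q0,x,right)
state=q0 head=-1 tape=x[_]_yyzxx   (q0,_)→(q0,z,right)
state=q0 head=0 tape=xz[_]yyzxx   (q0,_)→(q0,z,right)
state=q0 head=1 tape=xzz[y]yzxx   (q0,y)→(q3,x,left)
state=q3 head=0 tape=xz[z]xyzxx   (q3,z)→(q1,y,left)
state=q1 head=-1 tape=x[z]yxyzxx   (q1,z)→(q0,x,right)
state=q0 head=0 tape=xx[y]xyzxx   (q0,y)→(q3,x,left)
state=q3 head=-1 tape=x[x]xxyzxx   (q3,x)→(q2,x,right)
state=q2 head=0 tape=xx[x]xyzxx   (q2,x)→(q2,x,right)
state=q2 head=1 tape=xxx[x]yzxx   (q2,x)→(q2,x,right)
state=q2 head=2 tape=xxxx[y]zxx   (q2,y)→(q1,_,left)
state=q1 head=1 tape=xxx[x]_zxx
Cell 1 holds x when M halts.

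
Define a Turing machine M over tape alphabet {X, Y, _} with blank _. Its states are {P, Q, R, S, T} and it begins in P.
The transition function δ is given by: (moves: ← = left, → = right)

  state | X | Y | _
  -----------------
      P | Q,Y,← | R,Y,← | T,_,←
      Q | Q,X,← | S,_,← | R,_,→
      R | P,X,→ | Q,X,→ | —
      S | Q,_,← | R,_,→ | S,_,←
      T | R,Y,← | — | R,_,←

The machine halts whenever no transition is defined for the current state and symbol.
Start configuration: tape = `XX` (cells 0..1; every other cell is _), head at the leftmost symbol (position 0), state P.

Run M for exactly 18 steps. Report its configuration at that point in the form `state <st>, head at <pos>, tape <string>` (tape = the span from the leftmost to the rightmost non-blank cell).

state R, head at 0, tape XY

P | _[X]X   read X → write Y, move ←, go to Q
Q | [_]YX   read _ → write _, move →, go to R
R | _[Y]X   read Y → write X, move →, go to Q
Q | _X[X]   read X → write X, move ←, go to Q
Q | _[X]X   read X → write X, move ←, go to Q
Q | [_]XX   read _ → write _, move →, go to R
R | _[X]X   read X → write X, move →, go to P
P | _X[X]   read X → write Y, move ←, go to Q
Q | _[X]Y   read X → write X, move ←, go to Q
Q | [_]XY   read _ → write _, move →, go to R
R | _[X]Y   read X → write X, move →, go to P
P | _X[Y]   read Y → write Y, move ←, go to R
R | _[X]Y   read X → write X, move →, go to P
P | _X[Y]   read Y → write Y, move ←, go to R
R | _[X]Y   read X → write X, move →, go to P
P | _X[Y]   read Y → write Y, move ←, go to R
R | _[X]Y   read X → write X, move →, go to P
P | _X[Y]   read Y → write Y, move ←, go to R
R | _[X]Y
After 18 steps: state R, head at 0, tape XY.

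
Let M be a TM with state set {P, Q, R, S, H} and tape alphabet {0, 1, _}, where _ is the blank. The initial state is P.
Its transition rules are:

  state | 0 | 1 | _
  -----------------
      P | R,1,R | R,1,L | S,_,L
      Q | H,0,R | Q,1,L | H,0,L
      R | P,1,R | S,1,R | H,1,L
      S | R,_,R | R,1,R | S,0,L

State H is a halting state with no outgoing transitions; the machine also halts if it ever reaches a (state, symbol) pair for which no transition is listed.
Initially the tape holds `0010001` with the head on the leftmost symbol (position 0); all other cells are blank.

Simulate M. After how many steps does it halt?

12

state=P head=0 tape=[0]010001_   (P,0)→(R,1,R)
state=R head=1 tape=1[0]10001_   (R,0)→(P,1,R)
state=P head=2 tape=11[1]0001_   (P,1)→(R,1,L)
state=R head=1 tape=1[1]10001_   (R,1)→(S,1,R)
state=S head=2 tape=11[1]0001_   (S,1)→(R,1,R)
state=R head=3 tape=111[0]001_   (R,0)→(P,1,R)
state=P head=4 tape=1111[0]01_   (P,0)→(R,1,R)
state=R head=5 tape=11111[0]1_   (R,0)→(P,1,R)
state=P head=6 tape=111111[1]_   (P,1)→(R,1,L)
state=R head=5 tape=11111[1]1_   (R,1)→(S,1,R)
state=S head=6 tape=111111[1]_   (S,1)→(R,1,R)
state=R head=7 tape=1111111[_]   (R,_)→(H,1,L)
state=H head=6 tape=111111[1]1
M halts after 12 transitions.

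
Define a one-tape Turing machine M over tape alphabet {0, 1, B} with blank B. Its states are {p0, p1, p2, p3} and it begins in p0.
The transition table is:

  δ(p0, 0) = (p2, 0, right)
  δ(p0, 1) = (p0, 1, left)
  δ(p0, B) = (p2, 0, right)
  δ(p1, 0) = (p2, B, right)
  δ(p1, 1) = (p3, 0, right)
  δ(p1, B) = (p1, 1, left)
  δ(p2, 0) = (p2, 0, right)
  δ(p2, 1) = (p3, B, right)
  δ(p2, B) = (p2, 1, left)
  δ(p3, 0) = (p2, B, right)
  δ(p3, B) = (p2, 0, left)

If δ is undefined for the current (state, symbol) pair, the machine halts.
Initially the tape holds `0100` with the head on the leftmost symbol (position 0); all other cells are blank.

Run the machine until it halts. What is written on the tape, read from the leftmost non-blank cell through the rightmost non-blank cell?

p0 | [0]100BBB   read 0 → write 0, move right, go to p2
p2 | 0[1]00BBB   read 1 → write B, move right, go to p3
p3 | 0B[0]0BBB   read 0 → write B, move right, go to p2
p2 | 0BB[0]BBB   read 0 → write 0, move right, go to p2
p2 | 0BB0[B]BB   read B → write 1, move left, go to p2
p2 | 0BB[0]1BB   read 0 → write 0, move right, go to p2
p2 | 0BB0[1]BB   read 1 → write B, move right, go to p3
p3 | 0BB0B[B]B   read B → write 0, move left, go to p2
p2 | 0BB0[B]0B   read B → write 1, move left, go to p2
p2 | 0BB[0]10B   read 0 → write 0, move right, go to p2
p2 | 0BB0[1]0B   read 1 → write B, move right, go to p3
p3 | 0BB0B[0]B   read 0 → write B, move right, go to p2
p2 | 0BB0BB[B]   read B → write 1, move left, go to p2
p2 | 0BB0B[B]1   read B → write 1, move left, go to p2
p2 | 0BB0[B]11   read B → write 1, move left, go to p2
p2 | 0BB[0]111   read 0 → write 0, move right, go to p2
p2 | 0BB0[1]11   read 1 → write B, move right, go to p3
p3 | 0BB0B[1]1
The non-blank tape span at halt is 0BB0B11.

0BB0B11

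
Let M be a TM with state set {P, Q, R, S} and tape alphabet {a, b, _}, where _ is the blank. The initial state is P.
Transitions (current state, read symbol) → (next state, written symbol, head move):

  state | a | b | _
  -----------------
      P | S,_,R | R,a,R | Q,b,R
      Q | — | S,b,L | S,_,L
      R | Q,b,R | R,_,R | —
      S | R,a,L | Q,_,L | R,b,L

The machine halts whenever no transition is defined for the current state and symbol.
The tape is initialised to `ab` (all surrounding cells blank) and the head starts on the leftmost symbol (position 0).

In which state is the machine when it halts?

state=P head=0 tape=__[a]b   (P,a)→(S,_,R)
state=S head=1 tape=___[b]   (S,b)→(Q,_,L)
state=Q head=0 tape=__[_]_   (Q,_)→(S,_,L)
state=S head=-1 tape=_[_]__   (S,_)→(R,b,L)
state=R head=-2 tape=[_]b__
No transition is defined for (R, _); M halts in state R.

R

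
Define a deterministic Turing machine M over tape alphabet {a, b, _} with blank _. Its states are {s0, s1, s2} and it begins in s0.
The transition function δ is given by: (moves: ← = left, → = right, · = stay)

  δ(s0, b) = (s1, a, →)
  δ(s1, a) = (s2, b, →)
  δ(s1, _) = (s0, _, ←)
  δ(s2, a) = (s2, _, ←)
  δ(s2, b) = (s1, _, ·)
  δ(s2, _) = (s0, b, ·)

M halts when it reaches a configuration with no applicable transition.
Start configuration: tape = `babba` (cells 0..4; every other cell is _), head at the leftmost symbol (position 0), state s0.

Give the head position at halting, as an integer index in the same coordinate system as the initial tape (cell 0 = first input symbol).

s0 | [b]abba   read b → write a, move →, go to s1
s1 | a[a]bba   read a → write b, move →, go to s2
s2 | ab[b]ba   read b → write _, move ·, go to s1
s1 | ab[_]ba   read _ → write _, move ←, go to s0
s0 | a[b]_ba   read b → write a, move →, go to s1
s1 | aa[_]ba   read _ → write _, move ←, go to s0
s0 | a[a]_ba
At halt the head is at cell 1.

1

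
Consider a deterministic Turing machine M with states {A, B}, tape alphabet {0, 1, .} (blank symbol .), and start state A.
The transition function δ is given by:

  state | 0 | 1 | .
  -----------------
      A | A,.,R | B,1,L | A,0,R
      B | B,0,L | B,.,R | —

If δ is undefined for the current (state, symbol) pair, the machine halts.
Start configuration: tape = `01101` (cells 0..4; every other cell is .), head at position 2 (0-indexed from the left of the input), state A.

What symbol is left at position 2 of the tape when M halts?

.

state=A head=2 tape=01[1]01   (A,1)→(B,1,L)
state=B head=1 tape=0[1]101   (B,1)→(B,.,R)
state=B head=2 tape=0.[1]01   (B,1)→(B,.,R)
state=B head=3 tape=0..[0]1   (B,0)→(B,0,L)
state=B head=2 tape=0.[.]01
Cell 2 holds . when M halts.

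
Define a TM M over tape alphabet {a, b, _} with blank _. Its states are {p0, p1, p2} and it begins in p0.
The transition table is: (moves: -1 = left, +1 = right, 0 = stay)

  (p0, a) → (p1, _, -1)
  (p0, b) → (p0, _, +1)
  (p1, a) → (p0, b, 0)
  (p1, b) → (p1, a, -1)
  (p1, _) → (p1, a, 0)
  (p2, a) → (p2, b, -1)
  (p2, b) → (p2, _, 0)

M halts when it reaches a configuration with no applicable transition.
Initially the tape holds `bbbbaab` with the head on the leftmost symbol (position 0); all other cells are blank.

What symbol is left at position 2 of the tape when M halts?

_

p0 | [b]bbbaab   read b → write _, move +1, go to p0
p0 | _[b]bbaab   read b → write _, move +1, go to p0
p0 | __[b]baab   read b → write _, move +1, go to p0
p0 | ___[b]aab   read b → write _, move +1, go to p0
p0 | ____[a]ab   read a → write _, move -1, go to p1
p1 | ___[_]_ab   read _ → write a, move 0, go to p1
p1 | ___[a]_ab   read a → write b, move 0, go to p0
p0 | ___[b]_ab   read b → write _, move +1, go to p0
p0 | ____[_]ab
Cell 2 holds _ when M halts.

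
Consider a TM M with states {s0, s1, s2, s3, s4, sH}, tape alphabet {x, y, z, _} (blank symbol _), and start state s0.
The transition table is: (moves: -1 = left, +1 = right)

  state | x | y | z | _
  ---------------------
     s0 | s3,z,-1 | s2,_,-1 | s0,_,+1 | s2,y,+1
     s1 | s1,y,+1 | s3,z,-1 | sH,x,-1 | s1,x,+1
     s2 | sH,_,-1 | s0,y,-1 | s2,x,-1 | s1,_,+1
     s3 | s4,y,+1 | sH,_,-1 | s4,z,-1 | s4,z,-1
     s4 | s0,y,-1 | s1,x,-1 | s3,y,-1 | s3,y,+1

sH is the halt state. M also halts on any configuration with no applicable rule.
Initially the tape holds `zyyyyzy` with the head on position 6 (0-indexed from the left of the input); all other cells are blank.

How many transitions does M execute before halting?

state=s0 head=6 tape=_zyyyyz[y]   (s0,y)→(s2,_,-1)
state=s2 head=5 tape=_zyyyy[z]_   (s2,z)→(s2,x,-1)
state=s2 head=4 tape=_zyyy[y]x_   (s2,y)→(s0,y,-1)
state=s0 head=3 tape=_zyy[y]yx_   (s0,y)→(s2,_,-1)
state=s2 head=2 tape=_zy[y]_yx_   (s2,y)→(s0,y,-1)
state=s0 head=1 tape=_z[y]y_yx_   (s0,y)→(s2,_,-1)
state=s2 head=0 tape=_[z]_y_yx_   (s2,z)→(s2,x,-1)
state=s2 head=-1 tape=[_]x_y_yx_   (s2,_)→(s1,_,+1)
state=s1 head=0 tape=_[x]_y_yx_   (s1,x)→(s1,y,+1)
state=s1 head=1 tape=_y[_]y_yx_   (s1,_)→(s1,x,+1)
state=s1 head=2 tape=_yx[y]_yx_   (s1,y)→(s3,z,-1)
state=s3 head=1 tape=_y[x]z_yx_   (s3,x)→(s4,y,+1)
state=s4 head=2 tape=_yy[z]_yx_   (s4,z)→(s3,y,-1)
state=s3 head=1 tape=_y[y]y_yx_   (s3,y)→(sH,_,-1)
state=sH head=0 tape=_[y]_y_yx_
M halts after 14 transitions.

14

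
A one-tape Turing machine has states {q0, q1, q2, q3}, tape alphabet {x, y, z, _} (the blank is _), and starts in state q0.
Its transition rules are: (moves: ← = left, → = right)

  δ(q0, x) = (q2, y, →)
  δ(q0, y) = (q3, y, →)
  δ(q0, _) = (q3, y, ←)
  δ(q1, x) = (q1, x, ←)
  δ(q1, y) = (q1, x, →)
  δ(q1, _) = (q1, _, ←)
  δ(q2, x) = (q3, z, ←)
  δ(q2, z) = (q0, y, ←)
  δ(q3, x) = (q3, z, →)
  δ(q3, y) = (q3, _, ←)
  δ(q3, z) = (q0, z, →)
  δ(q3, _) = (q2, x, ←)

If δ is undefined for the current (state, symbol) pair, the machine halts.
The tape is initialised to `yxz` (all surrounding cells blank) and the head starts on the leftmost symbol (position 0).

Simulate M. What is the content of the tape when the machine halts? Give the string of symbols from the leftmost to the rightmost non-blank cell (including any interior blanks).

q0 | [y]xz__   read y → write y, move →, go to q3
q3 | y[x]z__   read x → write z, move →, go to q3
q3 | yz[z]__   read z → write z, move →, go to q0
q0 | yzz[_]_   read _ → write y, move ←, go to q3
q3 | yz[z]y_   read z → write z, move →, go to q0
q0 | yzz[y]_   read y → write y, move →, go to q3
q3 | yzzy[_]   read _ → write x, move ←, go to q2
q2 | yzz[y]x
The non-blank tape span at halt is yzzyx.

yzzyx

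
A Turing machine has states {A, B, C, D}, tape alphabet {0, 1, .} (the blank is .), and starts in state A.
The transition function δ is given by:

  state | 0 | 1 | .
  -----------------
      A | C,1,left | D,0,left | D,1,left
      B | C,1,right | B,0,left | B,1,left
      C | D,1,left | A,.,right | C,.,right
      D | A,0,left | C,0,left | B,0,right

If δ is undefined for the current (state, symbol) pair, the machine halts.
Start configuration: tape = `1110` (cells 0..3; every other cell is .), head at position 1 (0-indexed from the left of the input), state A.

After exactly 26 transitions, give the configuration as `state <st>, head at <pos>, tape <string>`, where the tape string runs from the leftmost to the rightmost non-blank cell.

A | ....1[1]10   read 1 → write 0, move left, go to D
D | ....[1]010   read 1 → write 0, move left, go to C
C | ...[.]0010   read . → write ., move right, go to C
C | ....[0]010   read 0 → write 1, move left, go to D
D | ...[.]1010   read . → write 0, move right, go to B
B | ...0[1]010   read 1 → write 0, move left, go to B
B | ...[0]0010   read 0 → write 1, move right, go to C
C | ...1[0]010   read 0 → write 1, move left, go to D
D | ...[1]1010   read 1 → write 0, move left, go to C
C | ..[.]01010   read . → write ., move right, go to C
C | ...[0]1010   read 0 → write 1, move left, go to D
D | ..[.]11010   read . → write 0, move right, go to B
B | ..0[1]1010   read 1 → write 0, move left, go to B
B | ..[0]01010   read 0 → write 1, move right, go to C
C | ..1[0]1010   read 0 → write 1, move left, go to D
D | ..[1]11010   read 1 → write 0, move left, go to C
C | .[.]011010   read . → write ., move right, go to C
C | ..[0]11010   read 0 → write 1, move left, go to D
D | .[.]111010   read . → write 0, move right, go to B
B | .0[1]11010   read 1 → write 0, move left, go to B
B | .[0]011010   read 0 → write 1, move right, go to C
C | .1[0]11010   read 0 → write 1, move left, go to D
D | .[1]111010   read 1 → write 0, move left, go to C
C | [.]0111010   read . → write ., move right, go to C
C | .[0]111010   read 0 → write 1, move left, go to D
D | [.]1111010   read . → write 0, move right, go to B
B | 0[1]111010
After 26 steps: state B, head at -3, tape 01111010.

state B, head at -3, tape 01111010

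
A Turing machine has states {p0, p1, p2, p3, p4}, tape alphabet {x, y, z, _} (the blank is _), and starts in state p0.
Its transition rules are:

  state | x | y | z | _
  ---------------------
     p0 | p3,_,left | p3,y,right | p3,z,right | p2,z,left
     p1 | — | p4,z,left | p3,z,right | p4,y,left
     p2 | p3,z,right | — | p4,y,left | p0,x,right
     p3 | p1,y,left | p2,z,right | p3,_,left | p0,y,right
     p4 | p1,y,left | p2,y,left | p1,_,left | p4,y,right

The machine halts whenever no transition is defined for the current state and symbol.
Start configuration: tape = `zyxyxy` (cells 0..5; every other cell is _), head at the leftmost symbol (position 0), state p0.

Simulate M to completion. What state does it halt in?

p0 | _[z]yxyxy__   read z → write z, move right, go to p3
p3 | _z[y]xyxy__   read y → write z, move right, go to p2
p2 | _zz[x]yxy__   read x → write z, move right, go to p3
p3 | _zzz[y]xy__   read y → write z, move right, go to p2
p2 | _zzzz[x]y__   read x → write z, move right, go to p3
p3 | _zzzzz[y]__   read y → write z, move right, go to p2
p2 | _zzzzzz[_]_   read _ → write x, move right, go to p0
p0 | _zzzzzzx[_]   read _ → write z, move left, go to p2
p2 | _zzzzzz[x]z   read x → write z, move right, go to p3
p3 | _zzzzzzz[z]   read z → write _, move left, go to p3
p3 | _zzzzzz[z]_   read z → write _, move left, go to p3
p3 | _zzzzz[z]__   read z → write _, move left, go to p3
p3 | _zzzz[z]___   read z → write _, move left, go to p3
p3 | _zzz[z]____   read z → write _, move left, go to p3
p3 | _zz[z]_____   read z → write _, move left, go to p3
p3 | _z[z]______   read z → write _, move left, go to p3
p3 | _[z]_______   read z → write _, move left, go to p3
p3 | [_]________   read _ → write y, move right, go to p0
p0 | y[_]_______   read _ → write z, move left, go to p2
p2 | [y]z_______
No transition is defined for (p2, y); M halts in state p2.

p2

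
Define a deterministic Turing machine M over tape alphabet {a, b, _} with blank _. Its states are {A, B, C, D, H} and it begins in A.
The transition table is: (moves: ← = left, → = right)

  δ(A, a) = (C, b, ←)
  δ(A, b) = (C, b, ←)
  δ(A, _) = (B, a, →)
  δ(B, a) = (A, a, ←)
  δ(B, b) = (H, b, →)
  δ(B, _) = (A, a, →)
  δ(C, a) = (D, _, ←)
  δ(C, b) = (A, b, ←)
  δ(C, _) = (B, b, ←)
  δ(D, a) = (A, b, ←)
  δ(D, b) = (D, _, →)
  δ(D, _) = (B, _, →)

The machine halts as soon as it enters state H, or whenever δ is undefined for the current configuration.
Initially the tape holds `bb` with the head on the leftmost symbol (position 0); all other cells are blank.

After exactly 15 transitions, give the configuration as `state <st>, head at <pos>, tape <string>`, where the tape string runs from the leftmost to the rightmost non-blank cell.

state A, head at -1, tape abbb

A | ___[b]b   read b → write b, move ←, go to C
C | __[_]bb   read _ → write b, move ←, go to B
B | _[_]bbb   read _ → write a, move →, go to A
A | _a[b]bb   read b → write b, move ←, go to C
C | _[a]bbb   read a → write _, move ←, go to D
D | [_]_bbb   read _ → write _, move →, go to B
B | _[_]bbb   read _ → write a, move →, go to A
A | _a[b]bb   read b → write b, move ←, go to C
C | _[a]bbb   read a → write _, move ←, go to D
D | [_]_bbb   read _ → write _, move →, go to B
B | _[_]bbb   read _ → write a, move →, go to A
A | _a[b]bb   read b → write b, move ←, go to C
C | _[a]bbb   read a → write _, move ←, go to D
D | [_]_bbb   read _ → write _, move →, go to B
B | _[_]bbb   read _ → write a, move →, go to A
A | _a[b]bb
After 15 steps: state A, head at -1, tape abbb.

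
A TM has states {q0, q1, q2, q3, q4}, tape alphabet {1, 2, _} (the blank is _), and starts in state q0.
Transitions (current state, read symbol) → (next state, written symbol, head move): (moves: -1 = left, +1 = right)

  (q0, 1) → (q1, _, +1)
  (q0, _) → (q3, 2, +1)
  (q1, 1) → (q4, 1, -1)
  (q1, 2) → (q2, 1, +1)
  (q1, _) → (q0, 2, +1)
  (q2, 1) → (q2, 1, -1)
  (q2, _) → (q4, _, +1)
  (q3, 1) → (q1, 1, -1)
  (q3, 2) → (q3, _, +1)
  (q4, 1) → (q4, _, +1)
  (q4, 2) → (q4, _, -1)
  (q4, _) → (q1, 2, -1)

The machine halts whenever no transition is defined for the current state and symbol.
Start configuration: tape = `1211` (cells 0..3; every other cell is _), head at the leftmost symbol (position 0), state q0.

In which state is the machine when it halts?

q0 | [1]211_   read 1 → write _, move +1, go to q1
q1 | _[2]11_   read 2 → write 1, move +1, go to q2
q2 | _1[1]1_   read 1 → write 1, move -1, go to q2
q2 | _[1]11_   read 1 → write 1, move -1, go to q2
q2 | [_]111_   read _ → write _, move +1, go to q4
q4 | _[1]11_   read 1 → write _, move +1, go to q4
q4 | __[1]1_   read 1 → write _, move +1, go to q4
q4 | ___[1]_   read 1 → write _, move +1, go to q4
q4 | ____[_]   read _ → write 2, move -1, go to q1
q1 | ___[_]2   read _ → write 2, move +1, go to q0
q0 | ___2[2]
No transition is defined for (q0, 2); M halts in state q0.

q0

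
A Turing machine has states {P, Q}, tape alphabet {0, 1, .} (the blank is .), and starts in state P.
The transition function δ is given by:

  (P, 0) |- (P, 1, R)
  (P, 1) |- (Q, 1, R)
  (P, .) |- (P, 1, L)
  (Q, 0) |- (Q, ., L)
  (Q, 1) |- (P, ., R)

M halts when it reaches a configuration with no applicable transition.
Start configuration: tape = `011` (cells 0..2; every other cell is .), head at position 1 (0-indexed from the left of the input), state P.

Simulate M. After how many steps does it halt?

state=P head=1 tape=0[1]1..   (P,1)→(Q,1,R)
state=Q head=2 tape=01[1]..   (Q,1)→(P,.,R)
state=P head=3 tape=01.[.].   (P,.)→(P,1,L)
state=P head=2 tape=01[.]1.   (P,.)→(P,1,L)
state=P head=1 tape=0[1]11.   (P,1)→(Q,1,R)
state=Q head=2 tape=01[1]1.   (Q,1)→(P,.,R)
state=P head=3 tape=01.[1].   (P,1)→(Q,1,R)
state=Q head=4 tape=01.1[.]
M halts after 7 transitions.

7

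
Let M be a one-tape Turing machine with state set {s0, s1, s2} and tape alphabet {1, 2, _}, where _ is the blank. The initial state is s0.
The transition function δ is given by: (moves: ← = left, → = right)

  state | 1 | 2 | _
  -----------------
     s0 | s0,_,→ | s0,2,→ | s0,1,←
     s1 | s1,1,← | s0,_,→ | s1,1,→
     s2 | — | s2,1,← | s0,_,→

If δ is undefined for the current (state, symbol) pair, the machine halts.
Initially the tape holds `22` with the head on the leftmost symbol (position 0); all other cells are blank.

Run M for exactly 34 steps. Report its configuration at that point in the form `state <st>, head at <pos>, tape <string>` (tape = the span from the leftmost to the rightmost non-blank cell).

state=s0 head=0 tape=[2]2_____   (s0,2)→(s0,2,→)
state=s0 head=1 tape=2[2]_____   (s0,2)→(s0,2,→)
state=s0 head=2 tape=22[_]____   (s0,_)→(s0,1,←)
state=s0 head=1 tape=2[2]1____   (s0,2)→(s0,2,→)
state=s0 head=2 tape=22[1]____   (s0,1)→(s0,_,→)
state=s0 head=3 tape=22_[_]___   (s0,_)→(s0,1,←)
state=s0 head=2 tape=22[_]1___   (s0,_)→(s0,1,←)
state=s0 head=1 tape=2[2]11___   (s0,2)→(s0,2,→)
state=s0 head=2 tape=22[1]1___   (s0,1)→(s0,_,→)
state=s0 head=3 tape=22_[1]___   (s0,1)→(s0,_,→)
state=s0 head=4 tape=22__[_]__   (s0,_)→(s0,1,←)
state=s0 head=3 tape=22_[_]1__   (s0,_)→(s0,1,←)
state=s0 head=2 tape=22[_]11__   (s0,_)→(s0,1,←)
state=s0 head=1 tape=2[2]111__   (s0,2)→(s0,2,→)
state=s0 head=2 tape=22[1]11__   (s0,1)→(s0,_,→)
state=s0 head=3 tape=22_[1]1__   (s0,1)→(s0,_,→)
state=s0 head=4 tape=22__[1]__   (s0,1)→(s0,_,→)
state=s0 head=5 tape=22___[_]_   (s0,_)→(s0,1,←)
state=s0 head=4 tape=22__[_]1_   (s0,_)→(s0,1,←)
state=s0 head=3 tape=22_[_]11_   (s0,_)→(s0,1,←)
state=s0 head=2 tape=22[_]111_   (s0,_)→(s0,1,←)
state=s0 head=1 tape=2[2]1111_   (s0,2)→(s0,2,→)
state=s0 head=2 tape=22[1]111_   (s0,1)→(s0,_,→)
state=s0 head=3 tape=22_[1]11_   (s0,1)→(s0,_,→)
state=s0 head=4 tape=22__[1]1_   (s0,1)→(s0,_,→)
state=s0 head=5 tape=22___[1]_   (s0,1)→(s0,_,→)
state=s0 head=6 tape=22____[_]   (s0,_)→(s0,1,←)
state=s0 head=5 tape=22___[_]1   (s0,_)→(s0,1,←)
state=s0 head=4 tape=22__[_]11   (s0,_)→(s0,1,←)
state=s0 head=3 tape=22_[_]111   (s0,_)→(s0,1,←)
state=s0 head=2 tape=22[_]1111   (s0,_)→(s0,1,←)
state=s0 head=1 tape=2[2]11111   (s0,2)→(s0,2,→)
state=s0 head=2 tape=22[1]1111   (s0,1)→(s0,_,→)
state=s0 head=3 tape=22_[1]111   (s0,1)→(s0,_,→)
state=s0 head=4 tape=22__[1]11
After 34 steps: state s0, head at 4, tape 22__111.

state s0, head at 4, tape 22__111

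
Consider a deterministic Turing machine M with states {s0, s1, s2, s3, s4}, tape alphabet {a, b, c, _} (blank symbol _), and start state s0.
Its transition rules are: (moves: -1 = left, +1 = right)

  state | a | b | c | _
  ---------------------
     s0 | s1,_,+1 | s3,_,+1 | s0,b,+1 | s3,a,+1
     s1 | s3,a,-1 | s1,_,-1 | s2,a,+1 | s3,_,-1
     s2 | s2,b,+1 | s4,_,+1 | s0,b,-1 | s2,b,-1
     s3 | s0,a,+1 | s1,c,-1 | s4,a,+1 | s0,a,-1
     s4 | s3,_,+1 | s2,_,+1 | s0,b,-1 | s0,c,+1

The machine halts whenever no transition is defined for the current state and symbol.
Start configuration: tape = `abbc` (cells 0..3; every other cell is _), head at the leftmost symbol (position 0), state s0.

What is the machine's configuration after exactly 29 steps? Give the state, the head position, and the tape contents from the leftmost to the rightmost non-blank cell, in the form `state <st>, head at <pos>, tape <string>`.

state=s0 head=0 tape=____[a]bbc   (s0,a)→(s1,_,+1)
state=s1 head=1 tape=_____[b]bc   (s1,b)→(s1,_,-1)
state=s1 head=0 tape=____[_]_bc   (s1,_)→(s3,_,-1)
state=s3 head=-1 tape=___[_]__bc   (s3,_)→(s0,a,-1)
state=s0 head=-2 tape=__[_]a__bc   (s0,_)→(s3,a,+1)
state=s3 head=-1 tape=__a[a]__bc   (s3,a)→(s0,a,+1)
state=s0 head=0 tape=__aa[_]_bc   (s0,_)→(s3,a,+1)
state=s3 head=1 tape=__aaa[_]bc   (s3,_)→(s0,a,-1)
state=s0 head=0 tape=__aa[a]abc   (s0,a)→(s1,_,+1)
state=s1 head=1 tape=__aa_[a]bc   (s1,a)→(s3,a,-1)
state=s3 head=0 tape=__aa[_]abc   (s3,_)→(s0,a,-1)
state=s0 head=-1 tape=__a[a]aabc   (s0,a)→(s1,_,+1)
state=s1 head=0 tape=__a_[a]abc   (s1,a)→(s3,a,-1)
state=s3 head=-1 tape=__a[_]aabc   (s3,_)→(s0,a,-1)
state=s0 head=-2 tape=__[a]aaabc   (s0,a)→(s1,_,+1)
state=s1 head=-1 tape=___[a]aabc   (s1,a)→(s3,a,-1)
state=s3 head=-2 tape=__[_]aaabc   (s3,_)→(s0,a,-1)
state=s0 head=-3 tape=_[_]aaaabc   (s0,_)→(s3,a,+1)
state=s3 head=-2 tape=_a[a]aaabc   (s3,a)→(s0,a,+1)
state=s0 head=-1 tape=_aa[a]aabc   (s0,a)→(s1,_,+1)
state=s1 head=0 tape=_aa_[a]abc   (s1,a)→(s3,a,-1)
state=s3 head=-1 tape=_aa[_]aabc   (s3,_)→(s0,a,-1)
state=s0 head=-2 tape=_a[a]aaabc   (s0,a)→(s1,_,+1)
state=s1 head=-1 tape=_a_[a]aabc   (s1,a)→(s3,a,-1)
state=s3 head=-2 tape=_a[_]aaabc   (s3,_)→(s0,a,-1)
state=s0 head=-3 tape=_[a]aaaabc   (s0,a)→(s1,_,+1)
state=s1 head=-2 tape=__[a]aaabc   (s1,a)→(s3,a,-1)
state=s3 head=-3 tape=_[_]aaaabc   (s3,_)→(s0,a,-1)
state=s0 head=-4 tape=[_]aaaaabc   (s0,_)→(s3,a,+1)
state=s3 head=-3 tape=a[a]aaaabc
After 29 steps: state s3, head at -3, tape aaaaaabc.

state s3, head at -3, tape aaaaaabc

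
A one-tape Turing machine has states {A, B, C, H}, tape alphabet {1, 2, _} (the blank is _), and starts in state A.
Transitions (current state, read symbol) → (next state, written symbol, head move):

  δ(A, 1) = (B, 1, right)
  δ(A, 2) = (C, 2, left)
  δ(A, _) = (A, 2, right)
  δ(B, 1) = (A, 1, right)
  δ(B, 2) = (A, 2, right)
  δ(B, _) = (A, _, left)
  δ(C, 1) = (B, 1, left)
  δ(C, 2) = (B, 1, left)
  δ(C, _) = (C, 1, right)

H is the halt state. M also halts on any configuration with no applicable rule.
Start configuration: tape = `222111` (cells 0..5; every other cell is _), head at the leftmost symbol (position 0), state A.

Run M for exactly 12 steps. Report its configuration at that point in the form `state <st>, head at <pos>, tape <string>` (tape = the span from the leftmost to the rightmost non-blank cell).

A | _[2]22111   read 2 → write 2, move left, go to C
C | [_]222111   read _ → write 1, move right, go to C
C | 1[2]22111   read 2 → write 1, move left, go to B
B | [1]122111   read 1 → write 1, move right, go to A
A | 1[1]22111   read 1 → write 1, move right, go to B
B | 11[2]2111   read 2 → write 2, move right, go to A
A | 112[2]111   read 2 → write 2, move left, go to C
C | 11[2]2111   read 2 → write 1, move left, go to B
B | 1[1]12111   read 1 → write 1, move right, go to A
A | 11[1]2111   read 1 → write 1, move right, go to B
B | 111[2]111   read 2 → write 2, move right, go to A
A | 1112[1]11   read 1 → write 1, move right, go to B
B | 11121[1]1
After 12 steps: state B, head at 4, tape 1112111.

state B, head at 4, tape 1112111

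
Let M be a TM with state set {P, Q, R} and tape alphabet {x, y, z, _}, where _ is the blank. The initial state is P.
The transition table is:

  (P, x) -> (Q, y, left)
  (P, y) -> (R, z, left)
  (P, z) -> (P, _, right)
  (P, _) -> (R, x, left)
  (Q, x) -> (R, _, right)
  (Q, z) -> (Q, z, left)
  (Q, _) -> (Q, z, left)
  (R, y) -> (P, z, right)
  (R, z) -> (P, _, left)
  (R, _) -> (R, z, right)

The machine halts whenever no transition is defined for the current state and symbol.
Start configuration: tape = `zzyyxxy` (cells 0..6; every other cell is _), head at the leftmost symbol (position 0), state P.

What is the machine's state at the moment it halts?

R

state=P head=0 tape=[z]zyyxxy   (P,z)→(P,_,right)
state=P head=1 tape=_[z]yyxxy   (P,z)→(P,_,right)
state=P head=2 tape=__[y]yxxy   (P,y)→(R,z,left)
state=R head=1 tape=_[_]zyxxy   (R,_)→(R,z,right)
state=R head=2 tape=_z[z]yxxy   (R,z)→(P,_,left)
state=P head=1 tape=_[z]_yxxy   (P,z)→(P,_,right)
state=P head=2 tape=__[_]yxxy   (P,_)→(R,x,left)
state=R head=1 tape=_[_]xyxxy   (R,_)→(R,z,right)
state=R head=2 tape=_z[x]yxxy
No transition is defined for (R, x); M halts in state R.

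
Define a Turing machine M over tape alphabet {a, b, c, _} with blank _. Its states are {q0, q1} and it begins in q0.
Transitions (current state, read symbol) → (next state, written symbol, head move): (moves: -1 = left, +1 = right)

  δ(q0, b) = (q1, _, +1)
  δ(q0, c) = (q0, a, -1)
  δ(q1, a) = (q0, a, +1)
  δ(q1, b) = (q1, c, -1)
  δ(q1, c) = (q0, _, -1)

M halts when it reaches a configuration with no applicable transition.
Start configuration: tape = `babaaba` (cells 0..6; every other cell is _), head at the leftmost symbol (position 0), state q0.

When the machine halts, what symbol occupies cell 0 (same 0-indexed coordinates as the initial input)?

_

q0 | [b]abaaba   read b → write _, move +1, go to q1
q1 | _[a]baaba   read a → write a, move +1, go to q0
q0 | _a[b]aaba   read b → write _, move +1, go to q1
q1 | _a_[a]aba   read a → write a, move +1, go to q0
q0 | _a_a[a]ba
Cell 0 holds _ when M halts.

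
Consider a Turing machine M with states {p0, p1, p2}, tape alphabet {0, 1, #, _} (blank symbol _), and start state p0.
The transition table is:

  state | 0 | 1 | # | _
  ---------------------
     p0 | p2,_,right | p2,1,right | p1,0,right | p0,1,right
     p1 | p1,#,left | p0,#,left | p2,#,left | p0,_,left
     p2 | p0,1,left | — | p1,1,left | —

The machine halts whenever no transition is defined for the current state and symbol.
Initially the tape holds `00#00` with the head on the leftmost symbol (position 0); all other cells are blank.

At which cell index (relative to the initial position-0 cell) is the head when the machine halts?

0

state=p0 head=0 tape=_[0]0#00   (p0,0)→(p2,_,right)
state=p2 head=1 tape=__[0]#00   (p2,0)→(p0,1,left)
state=p0 head=0 tape=_[_]1#00   (p0,_)→(p0,1,right)
state=p0 head=1 tape=_1[1]#00   (p0,1)→(p2,1,right)
state=p2 head=2 tape=_11[#]00   (p2,#)→(p1,1,left)
state=p1 head=1 tape=_1[1]100   (p1,1)→(p0,#,left)
state=p0 head=0 tape=_[1]#100   (p0,1)→(p2,1,right)
state=p2 head=1 tape=_1[#]100   (p2,#)→(p1,1,left)
state=p1 head=0 tape=_[1]1100   (p1,1)→(p0,#,left)
state=p0 head=-1 tape=[_]#1100   (p0,_)→(p0,1,right)
state=p0 head=0 tape=1[#]1100   (p0,#)→(p1,0,right)
state=p1 head=1 tape=10[1]100   (p1,1)→(p0,#,left)
state=p0 head=0 tape=1[0]#100   (p0,0)→(p2,_,right)
state=p2 head=1 tape=1_[#]100   (p2,#)→(p1,1,left)
state=p1 head=0 tape=1[_]1100   (p1,_)→(p0,_,left)
state=p0 head=-1 tape=[1]_1100   (p0,1)→(p2,1,right)
state=p2 head=0 tape=1[_]1100
At halt the head is at cell 0.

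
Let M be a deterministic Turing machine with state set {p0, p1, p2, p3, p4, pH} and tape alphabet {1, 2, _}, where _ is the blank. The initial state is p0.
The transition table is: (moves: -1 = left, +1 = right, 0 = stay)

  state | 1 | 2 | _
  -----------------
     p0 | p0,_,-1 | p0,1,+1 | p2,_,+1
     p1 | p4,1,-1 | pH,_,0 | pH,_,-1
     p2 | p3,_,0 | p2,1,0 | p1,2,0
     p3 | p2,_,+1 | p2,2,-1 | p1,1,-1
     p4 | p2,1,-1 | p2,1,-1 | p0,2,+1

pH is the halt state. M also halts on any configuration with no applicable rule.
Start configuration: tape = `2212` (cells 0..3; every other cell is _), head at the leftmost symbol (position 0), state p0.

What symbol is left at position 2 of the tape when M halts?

_

p0 | _[2]212   read 2 → write 1, move +1, go to p0
p0 | _1[2]12   read 2 → write 1, move +1, go to p0
p0 | _11[1]2   read 1 → write _, move -1, go to p0
p0 | _1[1]_2   read 1 → write _, move -1, go to p0
p0 | _[1]__2   read 1 → write _, move -1, go to p0
p0 | [_]___2   read _ → write _, move +1, go to p2
p2 | _[_]__2   read _ → write 2, move 0, go to p1
p1 | _[2]__2   read 2 → write _, move 0, go to pH
pH | _[_]__2
Cell 2 holds _ when M halts.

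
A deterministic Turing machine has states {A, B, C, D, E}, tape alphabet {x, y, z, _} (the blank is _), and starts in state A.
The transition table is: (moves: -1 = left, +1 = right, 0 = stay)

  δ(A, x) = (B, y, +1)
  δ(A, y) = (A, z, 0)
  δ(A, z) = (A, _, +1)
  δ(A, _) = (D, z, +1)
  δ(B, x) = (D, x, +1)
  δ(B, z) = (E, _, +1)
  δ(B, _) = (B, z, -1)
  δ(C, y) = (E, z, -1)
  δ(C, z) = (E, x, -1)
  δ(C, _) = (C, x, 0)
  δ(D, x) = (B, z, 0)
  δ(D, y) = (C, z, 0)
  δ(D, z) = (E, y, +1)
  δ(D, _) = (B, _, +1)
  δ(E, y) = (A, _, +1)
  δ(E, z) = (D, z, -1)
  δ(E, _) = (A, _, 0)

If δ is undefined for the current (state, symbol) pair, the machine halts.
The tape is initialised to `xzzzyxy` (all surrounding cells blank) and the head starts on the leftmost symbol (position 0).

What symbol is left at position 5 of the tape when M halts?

state=A head=0 tape=[x]zzzyxy   (A,x)→(B,y,+1)
state=B head=1 tape=y[z]zzyxy   (B,z)→(E,_,+1)
state=E head=2 tape=y_[z]zyxy   (E,z)→(D,z,-1)
state=D head=1 tape=y[_]zzyxy   (D,_)→(B,_,+1)
state=B head=2 tape=y_[z]zyxy   (B,z)→(E,_,+1)
state=E head=3 tape=y__[z]yxy   (E,z)→(D,z,-1)
state=D head=2 tape=y_[_]zyxy   (D,_)→(B,_,+1)
state=B head=3 tape=y__[z]yxy   (B,z)→(E,_,+1)
state=E head=4 tape=y___[y]xy   (E,y)→(A,_,+1)
state=A head=5 tape=y____[x]y   (A,x)→(B,y,+1)
state=B head=6 tape=y____y[y]
Cell 5 holds y when M halts.

y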